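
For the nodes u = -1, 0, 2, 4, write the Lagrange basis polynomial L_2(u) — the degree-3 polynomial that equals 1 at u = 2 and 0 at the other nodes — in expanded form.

L_2(u) = (u + 1)u(u - 4) / [(3)·(2)·(-2)]
       = (u^3 - 3u^2 - 4u) / (-12)

L_2(u) = -(1/12)u^3 + (1/4)u^2 + (1/3)u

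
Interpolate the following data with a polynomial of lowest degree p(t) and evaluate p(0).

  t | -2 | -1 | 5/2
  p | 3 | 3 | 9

L_0(0) = (1)·(-5/2)/[(-1)·(-9/2)] = -5/9
L_1(0) = (2)·(-5/2)/[(1)·(-7/2)] = 10/7
L_2(0) = (2)·(1)/[(9/2)·(7/2)] = 8/63
Sum: 3·(-5/9) + 3·(10/7) + 9·(8/63) = 79/21

79/21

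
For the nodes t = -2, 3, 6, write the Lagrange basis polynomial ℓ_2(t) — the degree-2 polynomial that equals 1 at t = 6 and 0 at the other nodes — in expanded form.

ℓ_2(t) = (t + 2)(t - 3) / [(8)·(3)]
       = (t^2 - t - 6) / (24)

ℓ_2(t) = (1/24)t^2 - (1/24)t - 1/4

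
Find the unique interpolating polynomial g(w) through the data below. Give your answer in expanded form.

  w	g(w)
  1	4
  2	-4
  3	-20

g(w) = -4w^2 + 4w + 4

Newton's divided differences:
g[1,2] = (-4 - 4) / (2 - 1) = -8
g[2,3] = (-20 - (-4)) / (3 - 2) = -16
g[1,2,3] = (-16 - (-8)) / (3 - 1) = -4
g(w) = 4 + (-8)·(w - 1) + (-4)·(w - 1)(w - 2)
Expanding: g(w) = -4w^2 + 4w + 4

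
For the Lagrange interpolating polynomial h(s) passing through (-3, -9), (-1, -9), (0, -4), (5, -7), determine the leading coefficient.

-13/40

Build the Lagrange basis polynomials:
L_0(s) = (s + 1)s(s - 5) / [-48] = -(1/48)s^3 + (1/12)s^2 + (5/48)s
L_1(s) = (s + 3)s(s - 5) / [12] = (1/12)s^3 - (1/6)s^2 - (5/4)s
L_2(s) = (s + 3)(s + 1)(s - 5) / [-15] = -(1/15)s^3 + (1/15)s^2 + (17/15)s + 1
L_3(s) = (s + 3)(s + 1)s / [240] = (1/240)s^3 + (1/60)s^2 + (1/80)s
h(s) = (-9)·L_0 + (-9)·L_1 + (-4)·L_2 + (-7)·L_3
Only the coefficient of s^3 is needed; take it from each L_i and combine:
(-9)·(-1/48) + (-9)·(1/12) + (-4)·(-1/15) + (-7)·(1/240) = -13/40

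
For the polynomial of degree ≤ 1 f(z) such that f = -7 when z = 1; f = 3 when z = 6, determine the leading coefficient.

The leading coefficient equals the top divided difference f[1,6].
f[1,6] = (3 - (-7)) / (6 - 1) = 2

2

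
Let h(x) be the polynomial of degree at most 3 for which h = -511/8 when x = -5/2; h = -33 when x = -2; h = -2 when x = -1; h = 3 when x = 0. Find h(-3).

-108

Evaluate each Lagrange basis at x = -3:
L_0(-3) = (-1)·(-2)·(-3)/[(-1/2)·(-3/2)·(-5/2)] = 16/5
L_1(-3) = (-1/2)·(-2)·(-3)/[(1/2)·(-1)·(-2)] = -3
L_2(-3) = (-1/2)·(-1)·(-3)/[(3/2)·(1)·(-1)] = 1
L_3(-3) = (-1/2)·(-1)·(-2)/[(5/2)·(2)·(1)] = -1/5
Sum: (-511/8)·(16/5) + (-33)·(-3) + (-2)·(1) + 3·(-1/5) = -108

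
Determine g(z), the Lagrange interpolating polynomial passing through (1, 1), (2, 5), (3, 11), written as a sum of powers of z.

Build the Lagrange basis polynomials:
L_0(z) = (z - 2)(z - 3) / [2] = (1/2)z^2 - (5/2)z + 3
L_1(z) = (z - 1)(z - 3) / [-1] = -z^2 + 4z - 3
L_2(z) = (z - 1)(z - 2) / [2] = (1/2)z^2 - (3/2)z + 1
g(z) = 1·L_0 + 5·L_1 + 11·L_2
  1·L_0(z) = (1/2)z^2 - (5/2)z + 3
  5·L_1(z) = -5z^2 + 20z - 15
  11·L_2(z) = (11/2)z^2 - (33/2)z + 11
Adding term by term: z^2 + z - 1

g(z) = z^2 + z - 1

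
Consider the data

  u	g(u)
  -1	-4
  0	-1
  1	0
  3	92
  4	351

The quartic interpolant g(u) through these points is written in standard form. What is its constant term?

-1

L_0(u) = u(u - 1)(u - 3)(u - 4) / [40] = (1/40)u^4 - (1/5)u^3 + (19/40)u^2 - (3/10)u
L_1(u) = (u + 1)(u - 1)(u - 3)(u - 4) / [-12] = -(1/12)u^4 + (7/12)u^3 - (11/12)u^2 - (7/12)u + 1
L_2(u) = (u + 1)u(u - 3)(u - 4) / [12] = (1/12)u^4 - (1/2)u^3 + (5/12)u^2 + u
L_3(u) = (u + 1)u(u - 1)(u - 4) / [-24] = -(1/24)u^4 + (1/6)u^3 + (1/24)u^2 - (1/6)u
L_4(u) = (u + 1)u(u - 1)(u - 3) / [60] = (1/60)u^4 - (1/20)u^3 - (1/60)u^2 + (1/20)u
g(u) = (-4)·L_0 + (-1)·L_1 + 0·L_2 + 92·L_3 + 351·L_4
Only the constant term is needed; take it from each L_i and combine:
(-4)·(0) + (-1)·(1) + 0·(0) + 92·(0) + 351·(0) = -1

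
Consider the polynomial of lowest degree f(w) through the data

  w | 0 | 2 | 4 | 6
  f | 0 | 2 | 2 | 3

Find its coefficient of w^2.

L_0(w) = (w - 2)(w - 4)(w - 6) / [-48] = -(1/48)w^3 + (1/4)w^2 - (11/12)w + 1
L_1(w) = w(w - 4)(w - 6) / [16] = (1/16)w^3 - (5/8)w^2 + (3/2)w
L_2(w) = w(w - 2)(w - 6) / [-16] = -(1/16)w^3 + (1/2)w^2 - (3/4)w
L_3(w) = w(w - 2)(w - 4) / [48] = (1/48)w^3 - (1/8)w^2 + (1/6)w
f(w) = 0·L_0 + 2·L_1 + 2·L_2 + 3·L_3
Only the coefficient of w^2 is needed; take it from each L_i and combine:
0·(1/4) + 2·(-5/8) + 2·(1/2) + 3·(-1/8) = -5/8

-5/8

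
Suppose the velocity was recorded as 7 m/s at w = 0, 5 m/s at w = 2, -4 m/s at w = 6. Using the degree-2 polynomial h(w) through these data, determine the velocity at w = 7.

Evaluate each Lagrange basis at w = 7:
L_0(7) = (5)·(1)/[(-2)·(-6)] = 5/12
L_1(7) = (7)·(1)/[(2)·(-4)] = -7/8
L_2(7) = (7)·(5)/[(6)·(4)] = 35/24
Sum: 7·(5/12) + 5·(-7/8) + (-4)·(35/24) = -175/24

-175/24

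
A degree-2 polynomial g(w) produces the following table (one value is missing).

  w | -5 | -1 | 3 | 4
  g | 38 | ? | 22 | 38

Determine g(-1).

-2

The 3 known values determine g uniquely (degree ≤ 2).
Evaluate each Lagrange basis at w = -1:
L_0(-1) = (-4)·(-5)/[(-8)·(-9)] = 5/18
L_1(-1) = (4)·(-5)/[(8)·(-1)] = 5/2
L_2(-1) = (4)·(-4)/[(9)·(1)] = -16/9
Sum: 38·(5/18) + 22·(5/2) + 38·(-16/9) = -2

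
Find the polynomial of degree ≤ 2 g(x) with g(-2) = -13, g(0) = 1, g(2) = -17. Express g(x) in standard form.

Newton's divided differences:
g[-2,0] = (1 - (-13)) / (0 - (-2)) = 7
g[0,2] = (-17 - 1) / (2 - 0) = -9
g[-2,0,2] = (-9 - 7) / (2 - (-2)) = -4
g(x) = -13 + 7·(x + 2) + (-4)·(x + 2)x
Expanding: g(x) = -4x^2 - x + 1

g(x) = -4x^2 - x + 1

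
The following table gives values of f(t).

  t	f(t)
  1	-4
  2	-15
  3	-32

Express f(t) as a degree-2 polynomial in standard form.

f(t) = -3t^2 - 2t + 1

Build the Lagrange basis polynomials:
L_0(t) = (t - 2)(t - 3) / [2] = (1/2)t^2 - (5/2)t + 3
L_1(t) = (t - 1)(t - 3) / [-1] = -t^2 + 4t - 3
L_2(t) = (t - 1)(t - 2) / [2] = (1/2)t^2 - (3/2)t + 1
f(t) = (-4)·L_0 + (-15)·L_1 + (-32)·L_2
  (-4)·L_0(t) = -2t^2 + 10t - 12
  (-15)·L_1(t) = 15t^2 - 60t + 45
  (-32)·L_2(t) = -16t^2 + 48t - 32
Adding term by term: -3t^2 - 2t + 1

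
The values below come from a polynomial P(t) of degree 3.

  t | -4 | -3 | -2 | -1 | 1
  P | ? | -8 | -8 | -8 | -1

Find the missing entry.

The 4 known values determine P uniquely (degree ≤ 3).
L_0(-4) = (-2)·(-3)·(-5)/[(-1)·(-2)·(-4)] = 15/4
L_1(-4) = (-1)·(-3)·(-5)/[(1)·(-1)·(-3)] = -5
L_2(-4) = (-1)·(-2)·(-5)/[(2)·(1)·(-2)] = 5/2
L_3(-4) = (-1)·(-2)·(-3)/[(4)·(3)·(2)] = -1/4
Sum: (-8)·(15/4) + (-8)·(-5) + (-8)·(5/2) + (-1)·(-1/4) = -39/4

-39/4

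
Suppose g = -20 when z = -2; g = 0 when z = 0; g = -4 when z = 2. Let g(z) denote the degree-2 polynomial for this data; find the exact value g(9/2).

L_0(9/2) = (9/2)·(5/2)/[(-2)·(-4)] = 45/32
L_1(9/2) = (13/2)·(5/2)/[(2)·(-2)] = -65/16
L_2(9/2) = (13/2)·(9/2)/[(4)·(2)] = 117/32
Sum: (-20)·(45/32) + 0 + (-4)·(117/32) = -171/4

-171/4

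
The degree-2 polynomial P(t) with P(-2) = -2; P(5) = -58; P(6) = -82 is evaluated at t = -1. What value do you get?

2

L_0(-1) = (-6)·(-7)/[(-7)·(-8)] = 3/4
L_1(-1) = (1)·(-7)/[(7)·(-1)] = 1
L_2(-1) = (1)·(-6)/[(8)·(1)] = -3/4
Sum: (-2)·(3/4) + (-58)·(1) + (-82)·(-3/4) = 2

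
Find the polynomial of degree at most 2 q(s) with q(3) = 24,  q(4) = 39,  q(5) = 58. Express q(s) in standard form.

L_0(s) = (s - 4)(s - 5) / [2] = (1/2)s^2 - (9/2)s + 10
L_1(s) = (s - 3)(s - 5) / [-1] = -s^2 + 8s - 15
L_2(s) = (s - 3)(s - 4) / [2] = (1/2)s^2 - (7/2)s + 6
q(s) = 24·L_0 + 39·L_1 + 58·L_2
  24·L_0(s) = 12s^2 - 108s + 240
  39·L_1(s) = -39s^2 + 312s - 585
  58·L_2(s) = 29s^2 - 203s + 348
Adding term by term: 2s^2 + s + 3

q(s) = 2s^2 + s + 3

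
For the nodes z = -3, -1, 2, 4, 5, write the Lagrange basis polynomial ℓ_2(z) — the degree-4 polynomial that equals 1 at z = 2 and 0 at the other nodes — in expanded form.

ℓ_2(z) = (z + 3)(z + 1)(z - 4)(z - 5) / [(5)·(3)·(-2)·(-3)]
       = (z^4 - 5z^3 - 13z^2 + 53z + 60) / (90)

ℓ_2(z) = (1/90)z^4 - (1/18)z^3 - (13/90)z^2 + (53/90)z + 2/3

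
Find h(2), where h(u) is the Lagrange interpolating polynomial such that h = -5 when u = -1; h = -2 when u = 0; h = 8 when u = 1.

25

Evaluate each Lagrange basis at u = 2:
L_0(2) = (2)·(1)/[(-1)·(-2)] = 1
L_1(2) = (3)·(1)/[(1)·(-1)] = -3
L_2(2) = (3)·(2)/[(2)·(1)] = 3
Sum: (-5)·(1) + (-2)·(-3) + 8·(3) = 25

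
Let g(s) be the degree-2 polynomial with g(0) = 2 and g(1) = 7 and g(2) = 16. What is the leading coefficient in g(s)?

2

L_0(s) = (s - 1)(s - 2) / [2] = (1/2)s^2 - (3/2)s + 1
L_1(s) = s(s - 2) / [-1] = -s^2 + 2s
L_2(s) = s(s - 1) / [2] = (1/2)s^2 - (1/2)s
g(s) = 2·L_0 + 7·L_1 + 16·L_2
Only the coefficient of s^2 is needed; take it from each L_i and combine:
2·(1/2) + 7·(-1) + 16·(1/2) = 2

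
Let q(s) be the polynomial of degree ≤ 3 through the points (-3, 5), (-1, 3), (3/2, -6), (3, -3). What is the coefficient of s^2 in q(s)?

133/540

Build the Lagrange basis polynomials:
L_0(s) = (s + 1)(s - 3/2)(s - 3) / [-54] = -(1/54)s^3 + (7/108)s^2 - 1/12
L_1(s) = (s + 3)(s - 3/2)(s - 3) / [20] = (1/20)s^3 - (3/40)s^2 - (9/20)s + 27/40
L_2(s) = (s + 3)(s + 1)(s - 3) / [-135/8] = -(8/135)s^3 - (8/135)s^2 + (8/15)s + 8/15
L_3(s) = (s + 3)(s + 1)(s - 3/2) / [36] = (1/36)s^3 + (5/72)s^2 - (1/12)s - 1/8
q(s) = 5·L_0 + 3·L_1 + (-6)·L_2 + (-3)·L_3
Only the coefficient of s^2 is needed; take it from each L_i and combine:
5·(7/108) + 3·(-3/40) + (-6)·(-8/135) + (-3)·(5/72) = 133/540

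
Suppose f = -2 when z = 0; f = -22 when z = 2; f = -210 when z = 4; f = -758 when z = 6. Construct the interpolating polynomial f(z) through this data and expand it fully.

f(z) = -4z^3 + 3z^2 - 2

Build the Lagrange basis polynomials:
L_0(z) = (z - 2)(z - 4)(z - 6) / [-48] = -(1/48)z^3 + (1/4)z^2 - (11/12)z + 1
L_1(z) = z(z - 4)(z - 6) / [16] = (1/16)z^3 - (5/8)z^2 + (3/2)z
L_2(z) = z(z - 2)(z - 6) / [-16] = -(1/16)z^3 + (1/2)z^2 - (3/4)z
L_3(z) = z(z - 2)(z - 4) / [48] = (1/48)z^3 - (1/8)z^2 + (1/6)z
f(z) = (-2)·L_0 + (-22)·L_1 + (-210)·L_2 + (-758)·L_3
  (-2)·L_0(z) = (1/24)z^3 - (1/2)z^2 + (11/6)z - 2
  (-22)·L_1(z) = -(11/8)z^3 + (55/4)z^2 - 33z
  (-210)·L_2(z) = (105/8)z^3 - 105z^2 + (315/2)z
  (-758)·L_3(z) = -(379/24)z^3 + (379/4)z^2 - (379/3)z
Adding term by term: -4z^3 + 3z^2 - 2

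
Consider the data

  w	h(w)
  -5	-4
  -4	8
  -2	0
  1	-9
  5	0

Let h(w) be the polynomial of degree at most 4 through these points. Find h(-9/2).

L_0(-9/2) = (-1/2)·(-5/2)·(-11/2)·(-19/2)/[(-1)·(-3)·(-6)·(-10)] = 209/576
L_1(-9/2) = (1/2)·(-5/2)·(-11/2)·(-19/2)/[(1)·(-2)·(-5)·(-9)] = 209/288
L_2(-9/2) = (1/2)·(-1/2)·(-11/2)·(-19/2)/[(3)·(2)·(-3)·(-7)] = -209/2016
L_3(-9/2) = (1/2)·(-1/2)·(-5/2)·(-19/2)/[(6)·(5)·(3)·(-4)] = 19/1152
L_4(-9/2) = (1/2)·(-1/2)·(-5/2)·(-11/2)/[(10)·(9)·(7)·(4)] = -11/8064
Sum: (-4)·(209/576) + 8·(209/288) + 0 + (-9)·(19/1152) + 0 = 1615/384

1615/384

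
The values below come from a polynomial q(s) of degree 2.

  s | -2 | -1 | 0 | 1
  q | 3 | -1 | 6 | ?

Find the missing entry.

24

The 3 known values determine q uniquely (degree ≤ 2).
L_0(1) = (2)·(1)/[(-1)·(-2)] = 1
L_1(1) = (3)·(1)/[(1)·(-1)] = -3
L_2(1) = (3)·(2)/[(2)·(1)] = 3
Sum: 3·(1) + (-1)·(-3) + 6·(3) = 24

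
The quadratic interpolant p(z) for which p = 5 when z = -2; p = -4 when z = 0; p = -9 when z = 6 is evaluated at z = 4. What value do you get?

Evaluate each Lagrange basis at z = 4:
L_0(4) = (4)·(-2)/[(-2)·(-8)] = -1/2
L_1(4) = (6)·(-2)/[(2)·(-6)] = 1
L_2(4) = (6)·(4)/[(8)·(6)] = 1/2
Sum: 5·(-1/2) + (-4)·(1) + (-9)·(1/2) = -11

-11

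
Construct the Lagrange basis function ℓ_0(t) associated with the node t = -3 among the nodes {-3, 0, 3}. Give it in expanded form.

ℓ_0(t) = (1/18)t^2 - (1/6)t

ℓ_0(t) = t(t - 3) / [(-3)·(-6)]
       = (t^2 - 3t) / (18)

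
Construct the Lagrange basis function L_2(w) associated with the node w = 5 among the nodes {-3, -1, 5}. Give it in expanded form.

L_2(w) = (w + 3)(w + 1) / [(8)·(6)]
       = (w^2 + 4w + 3) / (48)

L_2(w) = (1/48)w^2 + (1/12)w + 1/16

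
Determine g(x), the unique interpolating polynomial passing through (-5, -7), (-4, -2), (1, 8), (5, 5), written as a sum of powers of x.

g(x) = (7/360)x^3 - (31/90)x^2 + (257/360)x + 137/18

Newton's divided differences:
g[-5,-4] = (-2 - (-7)) / (-4 - (-5)) = 5
g[-4,1] = (8 - (-2)) / (1 - (-4)) = 2
g[1,5] = (5 - 8) / (5 - 1) = -3/4
g[-5,-4,1] = (2 - 5) / (1 - (-5)) = -1/2
g[-4,1,5] = (-3/4 - 2) / (5 - (-4)) = -11/36
g[-5,-4,1,5] = (-11/36 - (-1/2)) / (5 - (-5)) = 7/360
g(x) = -7 + 5·(x + 5) + (-1/2)·(x + 5)(x + 4) + (7/360)·(x + 5)(x + 4)(x - 1)
Expanding: g(x) = (7/360)x^3 - (31/90)x^2 + (257/360)x + 137/18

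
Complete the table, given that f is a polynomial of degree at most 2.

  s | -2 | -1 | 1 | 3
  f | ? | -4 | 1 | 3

The 3 known values determine f uniquely (degree ≤ 2).
Evaluate each Lagrange basis at s = -2:
L_0(-2) = (-3)·(-5)/[(-2)·(-4)] = 15/8
L_1(-2) = (-1)·(-5)/[(2)·(-2)] = -5/4
L_2(-2) = (-1)·(-3)/[(4)·(2)] = 3/8
Sum: (-4)·(15/8) + 1·(-5/4) + 3·(3/8) = -61/8

-61/8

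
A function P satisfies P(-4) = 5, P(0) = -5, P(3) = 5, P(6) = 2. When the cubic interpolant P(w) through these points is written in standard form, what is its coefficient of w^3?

-7/45

L_0(w) = w(w - 3)(w - 6) / [-280] = -(1/280)w^3 + (9/280)w^2 - (9/140)w
L_1(w) = (w + 4)(w - 3)(w - 6) / [72] = (1/72)w^3 - (5/72)w^2 - (1/4)w + 1
L_2(w) = (w + 4)w(w - 6) / [-63] = -(1/63)w^3 + (2/63)w^2 + (8/21)w
L_3(w) = (w + 4)w(w - 3) / [180] = (1/180)w^3 + (1/180)w^2 - (1/15)w
P(w) = 5·L_0 + (-5)·L_1 + 5·L_2 + 2·L_3
Only the coefficient of w^3 is needed; take it from each L_i and combine:
5·(-1/280) + (-5)·(1/72) + 5·(-1/63) + 2·(1/180) = -7/45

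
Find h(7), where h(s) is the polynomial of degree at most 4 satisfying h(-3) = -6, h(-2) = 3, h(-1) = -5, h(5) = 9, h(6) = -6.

Using Newton's divided-difference form:
h[-3,-2] = (3 - (-6)) / (-2 - (-3)) = 9
h[-2,-1] = (-5 - 3) / (-1 - (-2)) = -8
h[-1,5] = (9 - (-5)) / (5 - (-1)) = 7/3
h[5,6] = (-6 - 9) / (6 - 5) = -15
h[-3,-2,-1] = (-8 - 9) / (-1 - (-3)) = -17/2
h[-2,-1,5] = (7/3 - (-8)) / (5 - (-2)) = 31/21
h[-1,5,6] = (-15 - 7/3) / (6 - (-1)) = -52/21
h[-3,-2,-1,5] = (31/21 - (-17/2)) / (5 - (-3)) = 419/336
h[-2,-1,5,6] = (-52/21 - 31/21) / (6 - (-2)) = -83/168
h[-3,-2,-1,5,6] = (-83/168 - 419/336) / (6 - (-3)) = -65/336
h(7) = -6 + 9·(10) + (-17/2)·(10)·(9) + (419/336)·(10)·(9)·(8) + (-65/336)·(10)·(9)·(8)·(2) = -432/7

-432/7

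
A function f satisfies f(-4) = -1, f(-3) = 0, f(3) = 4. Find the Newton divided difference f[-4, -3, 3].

f[-4,-3] = (0 - (-1)) / (-3 - (-4)) = 1
f[-3,3] = (4 - 0) / (3 - (-3)) = 2/3
f[-4,-3,3] = (2/3 - 1) / (3 - (-4)) = -1/21

-1/21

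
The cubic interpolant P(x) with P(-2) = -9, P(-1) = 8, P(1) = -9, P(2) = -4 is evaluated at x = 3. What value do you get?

Using Newton's divided-difference form:
P[-2,-1] = (8 - (-9)) / (-1 - (-2)) = 17
P[-1,1] = (-9 - 8) / (1 - (-1)) = -17/2
P[1,2] = (-4 - (-9)) / (2 - 1) = 5
P[-2,-1,1] = (-17/2 - 17) / (1 - (-2)) = -17/2
P[-1,1,2] = (5 - (-17/2)) / (2 - (-1)) = 9/2
P[-2,-1,1,2] = (9/2 - (-17/2)) / (2 - (-2)) = 13/4
P(3) = -9 + 17·(5) + (-17/2)·(5)·(4) + (13/4)·(5)·(4)·(2) = 36

36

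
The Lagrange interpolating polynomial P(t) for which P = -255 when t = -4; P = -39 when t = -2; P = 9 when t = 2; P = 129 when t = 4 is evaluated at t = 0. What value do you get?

Evaluate each Lagrange basis at t = 0:
L_0(0) = (2)·(-2)·(-4)/[(-2)·(-6)·(-8)] = -1/6
L_1(0) = (4)·(-2)·(-4)/[(2)·(-4)·(-6)] = 2/3
L_2(0) = (4)·(2)·(-4)/[(6)·(4)·(-2)] = 2/3
L_3(0) = (4)·(2)·(-2)/[(8)·(6)·(2)] = -1/6
Sum: (-255)·(-1/6) + (-39)·(2/3) + 9·(2/3) + 129·(-1/6) = 1

1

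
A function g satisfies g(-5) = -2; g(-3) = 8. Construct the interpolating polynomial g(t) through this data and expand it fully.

g(t) = 5t + 23

L_0(t) = (t + 3) / [-2] = -(1/2)t - 3/2
L_1(t) = (t + 5) / [2] = (1/2)t + 5/2
g(t) = (-2)·L_0 + 8·L_1
  (-2)·L_0(t) = t + 3
  8·L_1(t) = 4t + 20
Adding term by term: 5t + 23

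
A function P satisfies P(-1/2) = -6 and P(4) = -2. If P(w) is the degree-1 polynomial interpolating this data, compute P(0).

-50/9

Evaluate each Lagrange basis at w = 0:
L_0(0) = (-4)/[(-9/2)] = 8/9
L_1(0) = (1/2)/[(9/2)] = 1/9
Sum: (-6)·(8/9) + (-2)·(1/9) = -50/9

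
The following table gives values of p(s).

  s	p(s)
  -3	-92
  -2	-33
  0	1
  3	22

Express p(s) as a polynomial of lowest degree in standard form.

L_0(s) = (s + 2)s(s - 3) / [-18] = -(1/18)s^3 + (1/18)s^2 + (1/3)s
L_1(s) = (s + 3)s(s - 3) / [10] = (1/10)s^3 - (9/10)s
L_2(s) = (s + 3)(s + 2)(s - 3) / [-18] = -(1/18)s^3 - (1/9)s^2 + (1/2)s + 1
L_3(s) = (s + 3)(s + 2)s / [90] = (1/90)s^3 + (1/18)s^2 + (1/15)s
p(s) = (-92)·L_0 + (-33)·L_1 + 1·L_2 + 22·L_3
  (-92)·L_0(s) = (46/9)s^3 - (46/9)s^2 - (92/3)s
  (-33)·L_1(s) = -(33/10)s^3 + (297/10)s
  1·L_2(s) = -(1/18)s^3 - (1/9)s^2 + (1/2)s + 1
  22·L_3(s) = (11/45)s^3 + (11/9)s^2 + (22/15)s
Adding term by term: 2s^3 - 4s^2 + s + 1

p(s) = 2s^3 - 4s^2 + s + 1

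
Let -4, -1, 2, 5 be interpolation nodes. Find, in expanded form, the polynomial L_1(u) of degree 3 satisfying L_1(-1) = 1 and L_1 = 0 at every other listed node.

L_1(u) = (u + 4)(u - 2)(u - 5) / [(3)·(-3)·(-6)]
       = (u^3 - 3u^2 - 18u + 40) / (54)

L_1(u) = (1/54)u^3 - (1/18)u^2 - (1/3)u + 20/27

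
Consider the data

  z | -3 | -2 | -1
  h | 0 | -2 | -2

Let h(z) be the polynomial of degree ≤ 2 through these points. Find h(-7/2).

7/4

Using Newton's divided-difference form:
h[-3,-2] = (-2 - 0) / (-2 - (-3)) = -2
h[-2,-1] = (-2 - (-2)) / (-1 - (-2)) = 0
h[-3,-2,-1] = (0 - (-2)) / (-1 - (-3)) = 1
h(-7/2) = 0 + (-2)·(-1/2) + 1·(-1/2)·(-3/2) = 7/4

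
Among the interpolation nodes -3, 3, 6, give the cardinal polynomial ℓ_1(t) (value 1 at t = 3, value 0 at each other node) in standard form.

ℓ_1(t) = -(1/18)t^2 + (1/6)t + 1

ℓ_1(t) = (t + 3)(t - 6) / [(6)·(-3)]
       = (t^2 - 3t - 18) / (-18)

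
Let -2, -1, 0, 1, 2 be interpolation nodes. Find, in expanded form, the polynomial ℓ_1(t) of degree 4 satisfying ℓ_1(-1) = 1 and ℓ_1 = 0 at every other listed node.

ℓ_1(t) = -(1/6)t^4 + (1/6)t^3 + (2/3)t^2 - (2/3)t

ℓ_1(t) = (t + 2)t(t - 1)(t - 2) / [(1)·(-1)·(-2)·(-3)]
       = (t^4 - t^3 - 4t^2 + 4t) / (-6)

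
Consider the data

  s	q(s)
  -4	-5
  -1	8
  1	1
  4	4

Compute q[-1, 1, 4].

9/10

q[-1,1] = (1 - 8) / (1 - (-1)) = -7/2
q[1,4] = (4 - 1) / (4 - 1) = 1
q[-1,1,4] = (1 - (-7/2)) / (4 - (-1)) = 9/10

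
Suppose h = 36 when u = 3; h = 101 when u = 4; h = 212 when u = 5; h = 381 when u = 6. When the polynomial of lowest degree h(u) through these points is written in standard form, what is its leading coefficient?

The leading coefficient equals the top divided difference h[3,4,5,6].
h[3,4] = (101 - 36) / (4 - 3) = 65
h[4,5] = (212 - 101) / (5 - 4) = 111
h[5,6] = (381 - 212) / (6 - 5) = 169
h[3,4,5] = (111 - 65) / (5 - 3) = 23
h[4,5,6] = (169 - 111) / (6 - 4) = 29
h[3,4,5,6] = (29 - 23) / (6 - 3) = 2

2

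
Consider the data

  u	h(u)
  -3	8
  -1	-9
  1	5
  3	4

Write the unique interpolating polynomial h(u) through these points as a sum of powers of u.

L_0(u) = (u + 1)(u - 1)(u - 3) / [-48] = -(1/48)u^3 + (1/16)u^2 + (1/48)u - 1/16
L_1(u) = (u + 3)(u - 1)(u - 3) / [16] = (1/16)u^3 - (1/16)u^2 - (9/16)u + 9/16
L_2(u) = (u + 3)(u + 1)(u - 3) / [-16] = -(1/16)u^3 - (1/16)u^2 + (9/16)u + 9/16
L_3(u) = (u + 3)(u + 1)(u - 1) / [48] = (1/48)u^3 + (1/16)u^2 - (1/48)u - 1/16
h(u) = 8·L_0 + (-9)·L_1 + 5·L_2 + 4·L_3
  8·L_0(u) = -(1/6)u^3 + (1/2)u^2 + (1/6)u - 1/2
  (-9)·L_1(u) = -(9/16)u^3 + (9/16)u^2 + (81/16)u - 81/16
  5·L_2(u) = -(5/16)u^3 - (5/16)u^2 + (45/16)u + 45/16
  4·L_3(u) = (1/12)u^3 + (1/4)u^2 - (1/12)u - 1/4
Adding term by term: -(23/24)u^3 + u^2 + (191/24)u - 3

h(u) = -(23/24)u^3 + u^2 + (191/24)u - 3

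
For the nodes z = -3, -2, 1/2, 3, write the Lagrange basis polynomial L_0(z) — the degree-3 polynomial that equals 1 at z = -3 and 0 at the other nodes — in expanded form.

L_0(z) = -(1/21)z^3 + (1/14)z^2 + (11/42)z - 1/7

L_0(z) = (z + 2)(z - 1/2)(z - 3) / [(-1)·(-7/2)·(-6)]
       = (z^3 - (3/2)z^2 - (11/2)z + 3) / (-21)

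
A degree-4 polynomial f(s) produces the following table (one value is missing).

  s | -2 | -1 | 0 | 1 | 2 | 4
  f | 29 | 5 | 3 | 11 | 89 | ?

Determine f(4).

1055

The 5 known values determine f uniquely (degree ≤ 4).
Evaluate each Lagrange basis at s = 4:
L_0(4) = (5)·(4)·(3)·(2)/[(-1)·(-2)·(-3)·(-4)] = 5
L_1(4) = (6)·(4)·(3)·(2)/[(1)·(-1)·(-2)·(-3)] = -24
L_2(4) = (6)·(5)·(3)·(2)/[(2)·(1)·(-1)·(-2)] = 45
L_3(4) = (6)·(5)·(4)·(2)/[(3)·(2)·(1)·(-1)] = -40
L_4(4) = (6)·(5)·(4)·(3)/[(4)·(3)·(2)·(1)] = 15
Sum: 29·(5) + 5·(-24) + 3·(45) + 11·(-40) + 89·(15) = 1055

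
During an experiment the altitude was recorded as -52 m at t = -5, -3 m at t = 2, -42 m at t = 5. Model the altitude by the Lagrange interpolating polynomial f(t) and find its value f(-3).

Evaluate each Lagrange basis at t = -3:
L_0(-3) = (-5)·(-8)/[(-7)·(-10)] = 4/7
L_1(-3) = (2)·(-8)/[(7)·(-3)] = 16/21
L_2(-3) = (2)·(-5)/[(10)·(3)] = -1/3
Sum: (-52)·(4/7) + (-3)·(16/21) + (-42)·(-1/3) = -18

-18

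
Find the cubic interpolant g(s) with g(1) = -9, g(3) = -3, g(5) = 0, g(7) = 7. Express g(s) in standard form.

g(s) = (7/48)s^3 - (27/16)s^2 + (377/48)s - 245/16

Build the Lagrange basis polynomials:
L_0(s) = (s - 3)(s - 5)(s - 7) / [-48] = -(1/48)s^3 + (5/16)s^2 - (71/48)s + 35/16
L_1(s) = (s - 1)(s - 5)(s - 7) / [16] = (1/16)s^3 - (13/16)s^2 + (47/16)s - 35/16
L_2(s) = (s - 1)(s - 3)(s - 7) / [-16] = -(1/16)s^3 + (11/16)s^2 - (31/16)s + 21/16
L_3(s) = (s - 1)(s - 3)(s - 5) / [48] = (1/48)s^3 - (3/16)s^2 + (23/48)s - 5/16
g(s) = (-9)·L_0 + (-3)·L_1 + 0·L_2 + 7·L_3
  (-9)·L_0(s) = (3/16)s^3 - (45/16)s^2 + (213/16)s - 315/16
  (-3)·L_1(s) = -(3/16)s^3 + (39/16)s^2 - (141/16)s + 105/16
  0·L_2(s) = 0
  7·L_3(s) = (7/48)s^3 - (21/16)s^2 + (161/48)s - 35/16
Adding term by term: (7/48)s^3 - (27/16)s^2 + (377/48)s - 245/16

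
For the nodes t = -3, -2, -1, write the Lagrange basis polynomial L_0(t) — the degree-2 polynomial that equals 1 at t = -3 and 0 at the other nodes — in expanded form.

L_0(t) = (t + 2)(t + 1) / [(-1)·(-2)]
       = (t^2 + 3t + 2) / (2)

L_0(t) = (1/2)t^2 + (3/2)t + 1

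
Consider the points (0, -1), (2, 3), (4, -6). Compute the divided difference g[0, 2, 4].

-13/8

g[0,2] = (3 - (-1)) / (2 - 0) = 2
g[2,4] = (-6 - 3) / (4 - 2) = -9/2
g[0,2,4] = (-9/2 - 2) / (4 - 0) = -13/8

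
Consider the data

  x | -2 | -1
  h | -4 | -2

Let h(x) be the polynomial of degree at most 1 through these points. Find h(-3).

Evaluate each Lagrange basis at x = -3:
L_0(-3) = (-2)/[(-1)] = 2
L_1(-3) = (-1)/[(1)] = -1
Sum: (-4)·(2) + (-2)·(-1) = -6

-6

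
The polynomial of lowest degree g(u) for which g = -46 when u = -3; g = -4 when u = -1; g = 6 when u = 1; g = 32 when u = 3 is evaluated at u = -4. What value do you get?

Evaluate each Lagrange basis at u = -4:
L_0(-4) = (-3)·(-5)·(-7)/[(-2)·(-4)·(-6)] = 35/16
L_1(-4) = (-1)·(-5)·(-7)/[(2)·(-2)·(-4)] = -35/16
L_2(-4) = (-1)·(-3)·(-7)/[(4)·(2)·(-2)] = 21/16
L_3(-4) = (-1)·(-3)·(-5)/[(6)·(4)·(2)] = -5/16
Sum: (-46)·(35/16) + (-4)·(-35/16) + 6·(21/16) + 32·(-5/16) = -94

-94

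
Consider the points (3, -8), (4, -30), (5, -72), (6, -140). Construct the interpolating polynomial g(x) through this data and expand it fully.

Newton's divided differences:
g[3,4] = (-30 - (-8)) / (4 - 3) = -22
g[4,5] = (-72 - (-30)) / (5 - 4) = -42
g[5,6] = (-140 - (-72)) / (6 - 5) = -68
g[3,4,5] = (-42 - (-22)) / (5 - 3) = -10
g[4,5,6] = (-68 - (-42)) / (6 - 4) = -13
g[3,4,5,6] = (-13 - (-10)) / (6 - 3) = -1
g(x) = -8 + (-22)·(x - 3) + (-10)·(x - 3)(x - 4) + (-1)·(x - 3)(x - 4)(x - 5)
Expanding: g(x) = -x^3 + 2x^2 + x - 2

g(x) = -x^3 + 2x^2 + x - 2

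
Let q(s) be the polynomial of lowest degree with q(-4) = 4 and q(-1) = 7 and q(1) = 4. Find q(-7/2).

41/8

Evaluate each Lagrange basis at s = -7/2:
L_0(-7/2) = (-5/2)·(-9/2)/[(-3)·(-5)] = 3/4
L_1(-7/2) = (1/2)·(-9/2)/[(3)·(-2)] = 3/8
L_2(-7/2) = (1/2)·(-5/2)/[(5)·(2)] = -1/8
Sum: 4·(3/4) + 7·(3/8) + 4·(-1/8) = 41/8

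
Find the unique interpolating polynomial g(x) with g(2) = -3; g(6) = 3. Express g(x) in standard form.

g(x) = (3/2)x - 6

L_0(x) = (x - 6) / [-4] = -(1/4)x + 3/2
L_1(x) = (x - 2) / [4] = (1/4)x - 1/2
g(x) = (-3)·L_0 + 3·L_1
  (-3)·L_0(x) = (3/4)x - 9/2
  3·L_1(x) = (3/4)x - 3/2
Adding term by term: (3/2)x - 6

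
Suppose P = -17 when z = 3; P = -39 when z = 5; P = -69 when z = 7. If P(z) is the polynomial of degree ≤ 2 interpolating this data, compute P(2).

-9

Using Newton's divided-difference form:
P[3,5] = (-39 - (-17)) / (5 - 3) = -11
P[5,7] = (-69 - (-39)) / (7 - 5) = -15
P[3,5,7] = (-15 - (-11)) / (7 - 3) = -1
P(2) = -17 + (-11)·(-1) + (-1)·(-1)·(-3) = -9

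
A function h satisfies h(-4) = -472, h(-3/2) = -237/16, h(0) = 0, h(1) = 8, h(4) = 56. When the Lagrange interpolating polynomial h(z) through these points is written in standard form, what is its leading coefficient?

-1

The leading coefficient equals the top divided difference h[-4,-3/2,0,1,4].
h[-4,-3/2] = (-237/16 - (-472)) / (-3/2 - (-4)) = 1463/8
h[-3/2,0] = (0 - (-237/16)) / (0 - (-3/2)) = 79/8
h[0,1] = (8 - 0) / (1 - 0) = 8
h[1,4] = (56 - 8) / (4 - 1) = 16
h[-4,-3/2,0] = (79/8 - 1463/8) / (0 - (-4)) = -173/4
h[-3/2,0,1] = (8 - 79/8) / (1 - (-3/2)) = -3/4
h[0,1,4] = (16 - 8) / (4 - 0) = 2
h[-4,-3/2,0,1] = (-3/4 - (-173/4)) / (1 - (-4)) = 17/2
h[-3/2,0,1,4] = (2 - (-3/4)) / (4 - (-3/2)) = 1/2
h[-4,-3/2,0,1,4] = (1/2 - 17/2) / (4 - (-4)) = -1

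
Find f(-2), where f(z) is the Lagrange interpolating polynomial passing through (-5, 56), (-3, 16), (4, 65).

Evaluate each Lagrange basis at z = -2:
L_0(-2) = (1)·(-6)/[(-2)·(-9)] = -1/3
L_1(-2) = (3)·(-6)/[(2)·(-7)] = 9/7
L_2(-2) = (3)·(1)/[(9)·(7)] = 1/21
Sum: 56·(-1/3) + 16·(9/7) + 65·(1/21) = 5

5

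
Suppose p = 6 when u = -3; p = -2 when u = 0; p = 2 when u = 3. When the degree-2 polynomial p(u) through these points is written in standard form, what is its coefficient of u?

-2/3

Build the Lagrange basis polynomials:
L_0(u) = u(u - 3) / [18] = (1/18)u^2 - (1/6)u
L_1(u) = (u + 3)(u - 3) / [-9] = -(1/9)u^2 + 1
L_2(u) = (u + 3)u / [18] = (1/18)u^2 + (1/6)u
p(u) = 6·L_0 + (-2)·L_1 + 2·L_2
Only the coefficient of u is needed; take it from each L_i and combine:
6·(-1/6) + (-2)·(0) + 2·(1/6) = -2/3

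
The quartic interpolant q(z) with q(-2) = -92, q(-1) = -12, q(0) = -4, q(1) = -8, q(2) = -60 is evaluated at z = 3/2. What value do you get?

Evaluate each Lagrange basis at z = 3/2:
L_0(3/2) = (5/2)·(3/2)·(1/2)·(-1/2)/[(-1)·(-2)·(-3)·(-4)] = -5/128
L_1(3/2) = (7/2)·(3/2)·(1/2)·(-1/2)/[(1)·(-1)·(-2)·(-3)] = 7/32
L_2(3/2) = (7/2)·(5/2)·(1/2)·(-1/2)/[(2)·(1)·(-1)·(-2)] = -35/64
L_3(3/2) = (7/2)·(5/2)·(3/2)·(-1/2)/[(3)·(2)·(1)·(-1)] = 35/32
L_4(3/2) = (7/2)·(5/2)·(3/2)·(1/2)/[(4)·(3)·(2)·(1)] = 35/128
Sum: (-92)·(-5/128) + (-12)·(7/32) + (-4)·(-35/64) + (-8)·(35/32) + (-60)·(35/128) = -22

-22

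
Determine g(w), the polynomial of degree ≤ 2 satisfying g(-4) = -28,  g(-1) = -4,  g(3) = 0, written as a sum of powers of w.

Build the Lagrange basis polynomials:
L_0(w) = (w + 1)(w - 3) / [21] = (1/21)w^2 - (2/21)w - 1/7
L_1(w) = (w + 4)(w - 3) / [-12] = -(1/12)w^2 - (1/12)w + 1
L_2(w) = (w + 4)(w + 1) / [28] = (1/28)w^2 + (5/28)w + 1/7
g(w) = (-28)·L_0 + (-4)·L_1 + 0·L_2
  (-28)·L_0(w) = -(4/3)w^2 + (8/3)w + 4
  (-4)·L_1(w) = (1/3)w^2 + (1/3)w - 4
  0·L_2(w) = 0
Adding term by term: -w^2 + 3w

g(w) = -w^2 + 3w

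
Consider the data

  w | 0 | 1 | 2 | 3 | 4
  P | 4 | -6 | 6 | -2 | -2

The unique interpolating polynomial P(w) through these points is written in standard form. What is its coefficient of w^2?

L_0(w) = (w - 1)(w - 2)(w - 3)(w - 4) / [24] = (1/24)w^4 - (5/12)w^3 + (35/24)w^2 - (25/12)w + 1
L_1(w) = w(w - 2)(w - 3)(w - 4) / [-6] = -(1/6)w^4 + (3/2)w^3 - (13/3)w^2 + 4w
L_2(w) = w(w - 1)(w - 3)(w - 4) / [4] = (1/4)w^4 - 2w^3 + (19/4)w^2 - 3w
L_3(w) = w(w - 1)(w - 2)(w - 4) / [-6] = -(1/6)w^4 + (7/6)w^3 - (7/3)w^2 + (4/3)w
L_4(w) = w(w - 1)(w - 2)(w - 3) / [24] = (1/24)w^4 - (1/4)w^3 + (11/24)w^2 - (1/4)w
P(w) = 4·L_0 + (-6)·L_1 + 6·L_2 + (-2)·L_3 + (-2)·L_4
Only the coefficient of w^2 is needed; take it from each L_i and combine:
4·(35/24) + (-6)·(-13/3) + 6·(19/4) + (-2)·(-7/3) + (-2)·(11/24) = 769/12

769/12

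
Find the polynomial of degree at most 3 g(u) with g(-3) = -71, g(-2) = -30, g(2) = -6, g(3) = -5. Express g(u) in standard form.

Build the Lagrange basis polynomials:
L_0(u) = (u + 2)(u - 2)(u - 3) / [-30] = -(1/30)u^3 + (1/10)u^2 + (2/15)u - 2/5
L_1(u) = (u + 3)(u - 2)(u - 3) / [20] = (1/20)u^3 - (1/10)u^2 - (9/20)u + 9/10
L_2(u) = (u + 3)(u + 2)(u - 3) / [-20] = -(1/20)u^3 - (1/10)u^2 + (9/20)u + 9/10
L_3(u) = (u + 3)(u + 2)(u - 2) / [30] = (1/30)u^3 + (1/10)u^2 - (2/15)u - 2/5
g(u) = (-71)·L_0 + (-30)·L_1 + (-6)·L_2 + (-5)·L_3
  (-71)·L_0(u) = (71/30)u^3 - (71/10)u^2 - (142/15)u + 142/5
  (-30)·L_1(u) = -(3/2)u^3 + 3u^2 + (27/2)u - 27
  (-6)·L_2(u) = (3/10)u^3 + (3/5)u^2 - (27/10)u - 27/5
  (-5)·L_3(u) = -(1/6)u^3 - (1/2)u^2 + (2/3)u + 2
Adding term by term: u^3 - 4u^2 + 2u - 2

g(u) = u^3 - 4u^2 + 2u - 2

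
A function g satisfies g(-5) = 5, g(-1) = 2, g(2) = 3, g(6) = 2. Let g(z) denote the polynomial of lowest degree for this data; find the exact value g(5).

445/154

Evaluate each Lagrange basis at z = 5:
L_0(5) = (6)·(3)·(-1)/[(-4)·(-7)·(-11)] = 9/154
L_1(5) = (10)·(3)·(-1)/[(4)·(-3)·(-7)] = -5/14
L_2(5) = (10)·(6)·(-1)/[(7)·(3)·(-4)] = 5/7
L_3(5) = (10)·(6)·(3)/[(11)·(7)·(4)] = 45/77
Sum: 5·(9/154) + 2·(-5/14) + 3·(5/7) + 2·(45/77) = 445/154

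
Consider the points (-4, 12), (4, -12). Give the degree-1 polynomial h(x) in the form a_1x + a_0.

Build the Lagrange basis polynomials:
L_0(x) = (x - 4) / [-8] = -(1/8)x + 1/2
L_1(x) = (x + 4) / [8] = (1/8)x + 1/2
h(x) = 12·L_0 + (-12)·L_1
  12·L_0(x) = -(3/2)x + 6
  (-12)·L_1(x) = -(3/2)x - 6
Adding term by term: -3x

h(x) = -3x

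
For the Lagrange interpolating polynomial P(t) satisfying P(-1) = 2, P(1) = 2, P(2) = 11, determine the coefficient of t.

0

L_0(t) = (t - 1)(t - 2) / [6] = (1/6)t^2 - (1/2)t + 1/3
L_1(t) = (t + 1)(t - 2) / [-2] = -(1/2)t^2 + (1/2)t + 1
L_2(t) = (t + 1)(t - 1) / [3] = (1/3)t^2 - 1/3
P(t) = 2·L_0 + 2·L_1 + 11·L_2
Only the coefficient of t is needed; take it from each L_i and combine:
2·(-1/2) + 2·(1/2) + 11·(0) = 0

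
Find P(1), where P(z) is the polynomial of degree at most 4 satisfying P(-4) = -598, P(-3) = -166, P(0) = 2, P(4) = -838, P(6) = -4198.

Evaluate each Lagrange basis at z = 1:
L_0(1) = (4)·(1)·(-3)·(-5)/[(-1)·(-4)·(-8)·(-10)] = 3/16
L_1(1) = (5)·(1)·(-3)·(-5)/[(1)·(-3)·(-7)·(-9)] = -25/63
L_2(1) = (5)·(4)·(-3)·(-5)/[(4)·(3)·(-4)·(-6)] = 25/24
L_3(1) = (5)·(4)·(1)·(-5)/[(8)·(7)·(4)·(-2)] = 25/112
L_4(1) = (5)·(4)·(1)·(-3)/[(10)·(9)·(6)·(2)] = -1/18
Sum: (-598)·(3/16) + (-166)·(-25/63) + 2·(25/24) + (-838)·(25/112) + (-4198)·(-1/18) = 2

2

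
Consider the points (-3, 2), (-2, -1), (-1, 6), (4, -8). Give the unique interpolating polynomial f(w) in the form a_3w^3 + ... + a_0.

f(w) = -(199/210)w^3 - (24/35)w^2 + (2431/210)w + 606/35

L_0(w) = (w + 2)(w + 1)(w - 4) / [-14] = -(1/14)w^3 + (1/14)w^2 + (5/7)w + 4/7
L_1(w) = (w + 3)(w + 1)(w - 4) / [6] = (1/6)w^3 - (13/6)w - 2
L_2(w) = (w + 3)(w + 2)(w - 4) / [-10] = -(1/10)w^3 - (1/10)w^2 + (7/5)w + 12/5
L_3(w) = (w + 3)(w + 2)(w + 1) / [210] = (1/210)w^3 + (1/35)w^2 + (11/210)w + 1/35
f(w) = 2·L_0 + (-1)·L_1 + 6·L_2 + (-8)·L_3
  2·L_0(w) = -(1/7)w^3 + (1/7)w^2 + (10/7)w + 8/7
  (-1)·L_1(w) = -(1/6)w^3 + (13/6)w + 2
  6·L_2(w) = -(3/5)w^3 - (3/5)w^2 + (42/5)w + 72/5
  (-8)·L_3(w) = -(4/105)w^3 - (8/35)w^2 - (44/105)w - 8/35
Adding term by term: -(199/210)w^3 - (24/35)w^2 + (2431/210)w + 606/35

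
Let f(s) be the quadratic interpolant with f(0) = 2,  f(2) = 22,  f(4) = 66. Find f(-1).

1

L_0(-1) = (-3)·(-5)/[(-2)·(-4)] = 15/8
L_1(-1) = (-1)·(-5)/[(2)·(-2)] = -5/4
L_2(-1) = (-1)·(-3)/[(4)·(2)] = 3/8
Sum: 2·(15/8) + 22·(-5/4) + 66·(3/8) = 1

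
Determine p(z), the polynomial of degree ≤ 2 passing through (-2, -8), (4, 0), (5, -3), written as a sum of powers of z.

p(z) = -(13/21)z^2 + (18/7)z - 8/21

Newton's divided differences:
p[-2,4] = (0 - (-8)) / (4 - (-2)) = 4/3
p[4,5] = (-3 - 0) / (5 - 4) = -3
p[-2,4,5] = (-3 - 4/3) / (5 - (-2)) = -13/21
p(z) = -8 + (4/3)·(z + 2) + (-13/21)·(z + 2)(z - 4)
Expanding: p(z) = -(13/21)z^2 + (18/7)z - 8/21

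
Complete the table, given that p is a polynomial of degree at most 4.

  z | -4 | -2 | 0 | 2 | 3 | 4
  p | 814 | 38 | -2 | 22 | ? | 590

163

The 5 known values determine p uniquely (degree ≤ 4).
L_0(3) = (5)·(3)·(1)·(-1)/[(-2)·(-4)·(-6)·(-8)] = -5/128
L_1(3) = (7)·(3)·(1)·(-1)/[(2)·(-2)·(-4)·(-6)] = 7/32
L_2(3) = (7)·(5)·(1)·(-1)/[(4)·(2)·(-2)·(-4)] = -35/64
L_3(3) = (7)·(5)·(3)·(-1)/[(6)·(4)·(2)·(-2)] = 35/32
L_4(3) = (7)·(5)·(3)·(1)/[(8)·(6)·(4)·(2)] = 35/128
Sum: 814·(-5/128) + 38·(7/32) + (-2)·(-35/64) + 22·(35/32) + 590·(35/128) = 163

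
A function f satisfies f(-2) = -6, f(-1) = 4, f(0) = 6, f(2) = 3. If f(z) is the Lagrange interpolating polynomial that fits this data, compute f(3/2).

211/64

Evaluate each Lagrange basis at z = 3/2:
L_0(3/2) = (5/2)·(3/2)·(-1/2)/[(-1)·(-2)·(-4)] = 15/64
L_1(3/2) = (7/2)·(3/2)·(-1/2)/[(1)·(-1)·(-3)] = -7/8
L_2(3/2) = (7/2)·(5/2)·(-1/2)/[(2)·(1)·(-2)] = 35/32
L_3(3/2) = (7/2)·(5/2)·(3/2)/[(4)·(3)·(2)] = 35/64
Sum: (-6)·(15/64) + 4·(-7/8) + 6·(35/32) + 3·(35/64) = 211/64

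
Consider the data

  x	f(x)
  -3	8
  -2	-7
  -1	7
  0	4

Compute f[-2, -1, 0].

-17/2

f[-2,-1] = (7 - (-7)) / (-1 - (-2)) = 14
f[-1,0] = (4 - 7) / (0 - (-1)) = -3
f[-2,-1,0] = (-3 - 14) / (0 - (-2)) = -17/2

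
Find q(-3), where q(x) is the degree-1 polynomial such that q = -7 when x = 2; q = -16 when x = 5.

L_0(-3) = (-8)/[(-3)] = 8/3
L_1(-3) = (-5)/[(3)] = -5/3
Sum: (-7)·(8/3) + (-16)·(-5/3) = 8

8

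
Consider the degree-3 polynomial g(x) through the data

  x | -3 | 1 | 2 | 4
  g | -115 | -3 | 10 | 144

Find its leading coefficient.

3

L_0(x) = (x - 1)(x - 2)(x - 4) / [-140] = -(1/140)x^3 + (1/20)x^2 - (1/10)x + 2/35
L_1(x) = (x + 3)(x - 2)(x - 4) / [12] = (1/12)x^3 - (1/4)x^2 - (5/6)x + 2
L_2(x) = (x + 3)(x - 1)(x - 4) / [-10] = -(1/10)x^3 + (1/5)x^2 + (11/10)x - 6/5
L_3(x) = (x + 3)(x - 1)(x - 2) / [42] = (1/42)x^3 - (1/6)x + 1/7
g(x) = (-115)·L_0 + (-3)·L_1 + 10·L_2 + 144·L_3
Only the coefficient of x^3 is needed; take it from each L_i and combine:
(-115)·(-1/140) + (-3)·(1/12) + 10·(-1/10) + 144·(1/42) = 3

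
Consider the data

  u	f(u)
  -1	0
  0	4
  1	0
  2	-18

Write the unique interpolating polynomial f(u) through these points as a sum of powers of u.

f(u) = -u^3 - 4u^2 + u + 4

Build the Lagrange basis polynomials:
L_0(u) = u(u - 1)(u - 2) / [-6] = -(1/6)u^3 + (1/2)u^2 - (1/3)u
L_1(u) = (u + 1)(u - 1)(u - 2) / [2] = (1/2)u^3 - u^2 - (1/2)u + 1
L_2(u) = (u + 1)u(u - 2) / [-2] = -(1/2)u^3 + (1/2)u^2 + u
L_3(u) = (u + 1)u(u - 1) / [6] = (1/6)u^3 - (1/6)u
f(u) = 0·L_0 + 4·L_1 + 0·L_2 + (-18)·L_3
  0·L_0(u) = 0
  4·L_1(u) = 2u^3 - 4u^2 - 2u + 4
  0·L_2(u) = 0
  (-18)·L_3(u) = -3u^3 + 3u
Adding term by term: -u^3 - 4u^2 + u + 4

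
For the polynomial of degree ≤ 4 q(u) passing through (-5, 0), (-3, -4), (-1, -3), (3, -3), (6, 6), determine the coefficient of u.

3691/14784

Build the Lagrange basis polynomials:
L_0(u) = (u + 3)(u + 1)(u - 3)(u - 6) / [704] = (1/704)u^4 - (5/704)u^3 - (15/704)u^2 + (45/704)u + 27/352
L_1(u) = (u + 5)(u + 1)(u - 3)(u - 6) / [-216] = -(1/216)u^4 + (1/72)u^3 + (31/216)u^2 - (7/24)u - 5/12
L_2(u) = (u + 5)(u + 3)(u - 3)(u - 6) / [224] = (1/224)u^4 - (1/224)u^3 - (39/224)u^2 + (9/224)u + 135/112
L_3(u) = (u + 5)(u + 3)(u + 1)(u - 6) / [-576] = -(1/576)u^4 - (1/192)u^3 + (31/576)u^2 + (41/192)u + 5/32
L_4(u) = (u + 5)(u + 3)(u + 1)(u - 3) / [2079] = (1/2079)u^4 + (2/693)u^3 - (4/2079)u^2 - (2/77)u - 5/231
q(u) = 0·L_0 + (-4)·L_1 + (-3)·L_2 + (-3)·L_3 + 6·L_4
Only the coefficient of u is needed; take it from each L_i and combine:
0·(45/704) + (-4)·(-7/24) + (-3)·(9/224) + (-3)·(41/192) + 6·(-2/77) = 3691/14784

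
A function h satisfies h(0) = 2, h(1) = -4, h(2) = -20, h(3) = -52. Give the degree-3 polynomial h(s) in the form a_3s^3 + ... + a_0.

h(s) = -s^3 - 2s^2 - 3s + 2

Newton's divided differences:
h[0,1] = (-4 - 2) / (1 - 0) = -6
h[1,2] = (-20 - (-4)) / (2 - 1) = -16
h[2,3] = (-52 - (-20)) / (3 - 2) = -32
h[0,1,2] = (-16 - (-6)) / (2 - 0) = -5
h[1,2,3] = (-32 - (-16)) / (3 - 1) = -8
h[0,1,2,3] = (-8 - (-5)) / (3 - 0) = -1
h(s) = 2 + (-6)·s + (-5)·s(s - 1) + (-1)·s(s - 1)(s - 2)
Expanding: h(s) = -s^3 - 2s^2 - 3s + 2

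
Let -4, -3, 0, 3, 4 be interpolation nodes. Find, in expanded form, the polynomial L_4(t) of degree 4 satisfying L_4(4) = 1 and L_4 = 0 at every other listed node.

L_4(t) = (t + 4)(t + 3)t(t - 3) / [(8)·(7)·(4)·(1)]
       = (t^4 + 4t^3 - 9t^2 - 36t) / (224)

L_4(t) = (1/224)t^4 + (1/56)t^3 - (9/224)t^2 - (9/56)t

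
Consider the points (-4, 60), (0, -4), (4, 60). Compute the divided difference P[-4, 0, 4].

P[-4,0] = (-4 - 60) / (0 - (-4)) = -16
P[0,4] = (60 - (-4)) / (4 - 0) = 16
P[-4,0,4] = (16 - (-16)) / (4 - (-4)) = 4

4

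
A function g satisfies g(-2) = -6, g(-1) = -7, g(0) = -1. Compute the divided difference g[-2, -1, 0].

g[-2,-1] = (-7 - (-6)) / (-1 - (-2)) = -1
g[-1,0] = (-1 - (-7)) / (0 - (-1)) = 6
g[-2,-1,0] = (6 - (-1)) / (0 - (-2)) = 7/2

7/2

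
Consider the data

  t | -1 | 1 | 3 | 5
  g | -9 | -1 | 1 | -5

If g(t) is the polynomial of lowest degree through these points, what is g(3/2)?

Using Newton's divided-difference form:
g[-1,1] = (-1 - (-9)) / (1 - (-1)) = 4
g[1,3] = (1 - (-1)) / (3 - 1) = 1
g[3,5] = (-5 - 1) / (5 - 3) = -3
g[-1,1,3] = (1 - 4) / (3 - (-1)) = -3/4
g[1,3,5] = (-3 - 1) / (5 - 1) = -1
g[-1,1,3,5] = (-1 - (-3/4)) / (5 - (-1)) = -1/24
g(3/2) = -9 + 4·(5/2) + (-3/4)·(5/2)·(1/2) + (-1/24)·(5/2)·(1/2)·(-3/2) = 9/64

9/64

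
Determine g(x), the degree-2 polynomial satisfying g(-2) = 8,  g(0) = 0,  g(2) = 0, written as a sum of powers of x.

g(x) = x^2 - 2x

Build the Lagrange basis polynomials:
L_0(x) = x(x - 2) / [8] = (1/8)x^2 - (1/4)x
L_1(x) = (x + 2)(x - 2) / [-4] = -(1/4)x^2 + 1
L_2(x) = (x + 2)x / [8] = (1/8)x^2 + (1/4)x
g(x) = 8·L_0 + 0·L_1 + 0·L_2
  8·L_0(x) = x^2 - 2x
  0·L_1(x) = 0
  0·L_2(x) = 0
Adding term by term: x^2 - 2x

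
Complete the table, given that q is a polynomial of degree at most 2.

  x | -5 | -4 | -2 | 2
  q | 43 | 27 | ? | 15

The 3 known values determine q uniquely (degree ≤ 2).
L_0(-2) = (2)·(-4)/[(-1)·(-7)] = -8/7
L_1(-2) = (3)·(-4)/[(1)·(-6)] = 2
L_2(-2) = (3)·(2)/[(7)·(6)] = 1/7
Sum: 43·(-8/7) + 27·(2) + 15·(1/7) = 7

7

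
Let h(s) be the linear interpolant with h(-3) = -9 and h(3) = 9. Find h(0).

L_0(0) = (-3)/[(-6)] = 1/2
L_1(0) = (3)/[(6)] = 1/2
Sum: (-9)·(1/2) + 9·(1/2) = 0

0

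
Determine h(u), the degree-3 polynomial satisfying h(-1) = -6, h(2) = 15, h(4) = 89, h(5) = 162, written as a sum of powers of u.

Build the Lagrange basis polynomials:
L_0(u) = (u - 2)(u - 4)(u - 5) / [-90] = -(1/90)u^3 + (11/90)u^2 - (19/45)u + 4/9
L_1(u) = (u + 1)(u - 4)(u - 5) / [18] = (1/18)u^3 - (4/9)u^2 + (11/18)u + 10/9
L_2(u) = (u + 1)(u - 2)(u - 5) / [-10] = -(1/10)u^3 + (3/5)u^2 - (3/10)u - 1
L_3(u) = (u + 1)(u - 2)(u - 4) / [18] = (1/18)u^3 - (5/18)u^2 + (1/9)u + 4/9
h(u) = (-6)·L_0 + 15·L_1 + 89·L_2 + 162·L_3
  (-6)·L_0(u) = (1/15)u^3 - (11/15)u^2 + (38/15)u - 8/3
  15·L_1(u) = (5/6)u^3 - (20/3)u^2 + (55/6)u + 50/3
  89·L_2(u) = -(89/10)u^3 + (267/5)u^2 - (267/10)u - 89
  162·L_3(u) = 9u^3 - 45u^2 + 18u + 72
Adding term by term: u^3 + u^2 + 3u - 3

h(u) = u^3 + u^2 + 3u - 3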